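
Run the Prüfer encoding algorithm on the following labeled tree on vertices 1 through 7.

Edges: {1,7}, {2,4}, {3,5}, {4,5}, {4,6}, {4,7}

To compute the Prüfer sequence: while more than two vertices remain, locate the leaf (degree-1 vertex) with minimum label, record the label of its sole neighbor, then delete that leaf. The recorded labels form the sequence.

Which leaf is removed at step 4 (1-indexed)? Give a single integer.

Step 1: current leaves = {1,2,3,6}. Remove leaf 1 (neighbor: 7).
Step 2: current leaves = {2,3,6,7}. Remove leaf 2 (neighbor: 4).
Step 3: current leaves = {3,6,7}. Remove leaf 3 (neighbor: 5).
Step 4: current leaves = {5,6,7}. Remove leaf 5 (neighbor: 4).

Answer: 5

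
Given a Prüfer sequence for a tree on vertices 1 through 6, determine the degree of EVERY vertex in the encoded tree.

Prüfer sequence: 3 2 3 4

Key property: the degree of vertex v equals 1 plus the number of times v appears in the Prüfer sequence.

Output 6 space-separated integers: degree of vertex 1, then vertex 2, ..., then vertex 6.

p_1 = 3: count[3] becomes 1
p_2 = 2: count[2] becomes 1
p_3 = 3: count[3] becomes 2
p_4 = 4: count[4] becomes 1
Degrees (1 + count): deg[1]=1+0=1, deg[2]=1+1=2, deg[3]=1+2=3, deg[4]=1+1=2, deg[5]=1+0=1, deg[6]=1+0=1

Answer: 1 2 3 2 1 1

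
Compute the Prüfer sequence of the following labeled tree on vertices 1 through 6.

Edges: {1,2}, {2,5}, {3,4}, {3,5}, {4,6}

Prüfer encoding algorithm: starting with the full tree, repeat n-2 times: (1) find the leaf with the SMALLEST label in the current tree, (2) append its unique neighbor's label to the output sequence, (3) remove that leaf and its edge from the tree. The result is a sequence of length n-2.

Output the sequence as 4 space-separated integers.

Answer: 2 5 3 4

Derivation:
Step 1: leaves = {1,6}. Remove smallest leaf 1, emit neighbor 2.
Step 2: leaves = {2,6}. Remove smallest leaf 2, emit neighbor 5.
Step 3: leaves = {5,6}. Remove smallest leaf 5, emit neighbor 3.
Step 4: leaves = {3,6}. Remove smallest leaf 3, emit neighbor 4.
Done: 2 vertices remain (4, 6). Sequence = [2 5 3 4]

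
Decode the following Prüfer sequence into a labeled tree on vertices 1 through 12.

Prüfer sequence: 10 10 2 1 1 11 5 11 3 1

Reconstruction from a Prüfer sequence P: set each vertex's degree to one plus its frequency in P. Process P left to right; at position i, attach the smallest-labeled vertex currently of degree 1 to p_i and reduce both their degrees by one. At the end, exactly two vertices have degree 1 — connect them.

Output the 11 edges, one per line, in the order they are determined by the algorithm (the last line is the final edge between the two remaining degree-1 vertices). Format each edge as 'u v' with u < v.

Initial degrees: {1:4, 2:2, 3:2, 4:1, 5:2, 6:1, 7:1, 8:1, 9:1, 10:3, 11:3, 12:1}
Step 1: smallest deg-1 vertex = 4, p_1 = 10. Add edge {4,10}. Now deg[4]=0, deg[10]=2.
Step 2: smallest deg-1 vertex = 6, p_2 = 10. Add edge {6,10}. Now deg[6]=0, deg[10]=1.
Step 3: smallest deg-1 vertex = 7, p_3 = 2. Add edge {2,7}. Now deg[7]=0, deg[2]=1.
Step 4: smallest deg-1 vertex = 2, p_4 = 1. Add edge {1,2}. Now deg[2]=0, deg[1]=3.
Step 5: smallest deg-1 vertex = 8, p_5 = 1. Add edge {1,8}. Now deg[8]=0, deg[1]=2.
Step 6: smallest deg-1 vertex = 9, p_6 = 11. Add edge {9,11}. Now deg[9]=0, deg[11]=2.
Step 7: smallest deg-1 vertex = 10, p_7 = 5. Add edge {5,10}. Now deg[10]=0, deg[5]=1.
Step 8: smallest deg-1 vertex = 5, p_8 = 11. Add edge {5,11}. Now deg[5]=0, deg[11]=1.
Step 9: smallest deg-1 vertex = 11, p_9 = 3. Add edge {3,11}. Now deg[11]=0, deg[3]=1.
Step 10: smallest deg-1 vertex = 3, p_10 = 1. Add edge {1,3}. Now deg[3]=0, deg[1]=1.
Final: two remaining deg-1 vertices are 1, 12. Add edge {1,12}.

Answer: 4 10
6 10
2 7
1 2
1 8
9 11
5 10
5 11
3 11
1 3
1 12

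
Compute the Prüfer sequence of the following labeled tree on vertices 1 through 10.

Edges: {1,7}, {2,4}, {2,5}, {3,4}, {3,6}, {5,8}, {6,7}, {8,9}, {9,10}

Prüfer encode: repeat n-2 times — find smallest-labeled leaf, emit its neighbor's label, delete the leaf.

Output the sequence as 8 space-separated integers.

Step 1: leaves = {1,10}. Remove smallest leaf 1, emit neighbor 7.
Step 2: leaves = {7,10}. Remove smallest leaf 7, emit neighbor 6.
Step 3: leaves = {6,10}. Remove smallest leaf 6, emit neighbor 3.
Step 4: leaves = {3,10}. Remove smallest leaf 3, emit neighbor 4.
Step 5: leaves = {4,10}. Remove smallest leaf 4, emit neighbor 2.
Step 6: leaves = {2,10}. Remove smallest leaf 2, emit neighbor 5.
Step 7: leaves = {5,10}. Remove smallest leaf 5, emit neighbor 8.
Step 8: leaves = {8,10}. Remove smallest leaf 8, emit neighbor 9.
Done: 2 vertices remain (9, 10). Sequence = [7 6 3 4 2 5 8 9]

Answer: 7 6 3 4 2 5 8 9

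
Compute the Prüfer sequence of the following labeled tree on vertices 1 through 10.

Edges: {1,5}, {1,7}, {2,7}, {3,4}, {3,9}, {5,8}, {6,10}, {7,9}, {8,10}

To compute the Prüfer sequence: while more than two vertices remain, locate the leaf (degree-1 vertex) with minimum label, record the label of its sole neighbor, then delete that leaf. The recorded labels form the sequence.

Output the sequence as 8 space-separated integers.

Step 1: leaves = {2,4,6}. Remove smallest leaf 2, emit neighbor 7.
Step 2: leaves = {4,6}. Remove smallest leaf 4, emit neighbor 3.
Step 3: leaves = {3,6}. Remove smallest leaf 3, emit neighbor 9.
Step 4: leaves = {6,9}. Remove smallest leaf 6, emit neighbor 10.
Step 5: leaves = {9,10}. Remove smallest leaf 9, emit neighbor 7.
Step 6: leaves = {7,10}. Remove smallest leaf 7, emit neighbor 1.
Step 7: leaves = {1,10}. Remove smallest leaf 1, emit neighbor 5.
Step 8: leaves = {5,10}. Remove smallest leaf 5, emit neighbor 8.
Done: 2 vertices remain (8, 10). Sequence = [7 3 9 10 7 1 5 8]

Answer: 7 3 9 10 7 1 5 8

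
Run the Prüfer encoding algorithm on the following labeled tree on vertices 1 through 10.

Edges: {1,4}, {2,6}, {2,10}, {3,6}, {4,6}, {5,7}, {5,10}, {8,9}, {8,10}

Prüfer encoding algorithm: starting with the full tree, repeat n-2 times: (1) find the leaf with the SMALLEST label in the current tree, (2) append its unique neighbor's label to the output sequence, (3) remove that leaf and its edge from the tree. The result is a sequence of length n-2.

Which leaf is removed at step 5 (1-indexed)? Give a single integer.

Step 1: current leaves = {1,3,7,9}. Remove leaf 1 (neighbor: 4).
Step 2: current leaves = {3,4,7,9}. Remove leaf 3 (neighbor: 6).
Step 3: current leaves = {4,7,9}. Remove leaf 4 (neighbor: 6).
Step 4: current leaves = {6,7,9}. Remove leaf 6 (neighbor: 2).
Step 5: current leaves = {2,7,9}. Remove leaf 2 (neighbor: 10).

Answer: 2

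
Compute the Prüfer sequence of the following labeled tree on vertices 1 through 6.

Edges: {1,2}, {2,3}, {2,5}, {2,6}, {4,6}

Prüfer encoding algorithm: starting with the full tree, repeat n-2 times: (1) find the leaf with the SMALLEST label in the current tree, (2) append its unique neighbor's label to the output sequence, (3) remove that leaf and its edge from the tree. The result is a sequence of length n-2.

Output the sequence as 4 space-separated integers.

Answer: 2 2 6 2

Derivation:
Step 1: leaves = {1,3,4,5}. Remove smallest leaf 1, emit neighbor 2.
Step 2: leaves = {3,4,5}. Remove smallest leaf 3, emit neighbor 2.
Step 3: leaves = {4,5}. Remove smallest leaf 4, emit neighbor 6.
Step 4: leaves = {5,6}. Remove smallest leaf 5, emit neighbor 2.
Done: 2 vertices remain (2, 6). Sequence = [2 2 6 2]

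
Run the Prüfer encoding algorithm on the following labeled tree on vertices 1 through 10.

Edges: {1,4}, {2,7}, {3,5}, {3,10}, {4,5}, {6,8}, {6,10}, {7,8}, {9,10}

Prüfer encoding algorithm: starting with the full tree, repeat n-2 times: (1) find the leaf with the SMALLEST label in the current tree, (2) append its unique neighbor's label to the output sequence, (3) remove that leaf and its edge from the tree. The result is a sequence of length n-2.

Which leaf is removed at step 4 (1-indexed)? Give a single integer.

Step 1: current leaves = {1,2,9}. Remove leaf 1 (neighbor: 4).
Step 2: current leaves = {2,4,9}. Remove leaf 2 (neighbor: 7).
Step 3: current leaves = {4,7,9}. Remove leaf 4 (neighbor: 5).
Step 4: current leaves = {5,7,9}. Remove leaf 5 (neighbor: 3).

Answer: 5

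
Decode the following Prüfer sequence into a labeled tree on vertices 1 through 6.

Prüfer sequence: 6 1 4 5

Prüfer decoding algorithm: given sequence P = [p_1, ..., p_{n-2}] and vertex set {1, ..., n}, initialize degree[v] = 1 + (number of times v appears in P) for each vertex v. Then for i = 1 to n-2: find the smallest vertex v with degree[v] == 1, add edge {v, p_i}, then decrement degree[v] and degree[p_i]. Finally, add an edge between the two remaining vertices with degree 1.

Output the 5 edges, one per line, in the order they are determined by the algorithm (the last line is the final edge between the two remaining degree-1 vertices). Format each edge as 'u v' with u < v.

Initial degrees: {1:2, 2:1, 3:1, 4:2, 5:2, 6:2}
Step 1: smallest deg-1 vertex = 2, p_1 = 6. Add edge {2,6}. Now deg[2]=0, deg[6]=1.
Step 2: smallest deg-1 vertex = 3, p_2 = 1. Add edge {1,3}. Now deg[3]=0, deg[1]=1.
Step 3: smallest deg-1 vertex = 1, p_3 = 4. Add edge {1,4}. Now deg[1]=0, deg[4]=1.
Step 4: smallest deg-1 vertex = 4, p_4 = 5. Add edge {4,5}. Now deg[4]=0, deg[5]=1.
Final: two remaining deg-1 vertices are 5, 6. Add edge {5,6}.

Answer: 2 6
1 3
1 4
4 5
5 6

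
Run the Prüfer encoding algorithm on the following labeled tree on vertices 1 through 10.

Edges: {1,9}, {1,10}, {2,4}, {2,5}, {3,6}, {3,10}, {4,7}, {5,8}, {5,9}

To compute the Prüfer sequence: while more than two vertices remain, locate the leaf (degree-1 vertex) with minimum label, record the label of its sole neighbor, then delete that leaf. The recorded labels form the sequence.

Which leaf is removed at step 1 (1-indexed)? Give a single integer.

Step 1: current leaves = {6,7,8}. Remove leaf 6 (neighbor: 3).

Answer: 6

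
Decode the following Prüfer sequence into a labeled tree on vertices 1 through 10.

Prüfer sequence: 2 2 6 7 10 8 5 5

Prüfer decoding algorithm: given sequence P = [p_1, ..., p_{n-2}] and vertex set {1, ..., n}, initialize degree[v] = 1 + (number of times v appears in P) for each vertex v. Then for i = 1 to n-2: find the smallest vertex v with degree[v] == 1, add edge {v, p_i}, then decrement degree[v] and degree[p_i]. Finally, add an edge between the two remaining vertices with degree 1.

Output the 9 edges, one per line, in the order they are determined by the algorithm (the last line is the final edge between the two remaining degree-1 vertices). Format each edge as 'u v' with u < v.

Initial degrees: {1:1, 2:3, 3:1, 4:1, 5:3, 6:2, 7:2, 8:2, 9:1, 10:2}
Step 1: smallest deg-1 vertex = 1, p_1 = 2. Add edge {1,2}. Now deg[1]=0, deg[2]=2.
Step 2: smallest deg-1 vertex = 3, p_2 = 2. Add edge {2,3}. Now deg[3]=0, deg[2]=1.
Step 3: smallest deg-1 vertex = 2, p_3 = 6. Add edge {2,6}. Now deg[2]=0, deg[6]=1.
Step 4: smallest deg-1 vertex = 4, p_4 = 7. Add edge {4,7}. Now deg[4]=0, deg[7]=1.
Step 5: smallest deg-1 vertex = 6, p_5 = 10. Add edge {6,10}. Now deg[6]=0, deg[10]=1.
Step 6: smallest deg-1 vertex = 7, p_6 = 8. Add edge {7,8}. Now deg[7]=0, deg[8]=1.
Step 7: smallest deg-1 vertex = 8, p_7 = 5. Add edge {5,8}. Now deg[8]=0, deg[5]=2.
Step 8: smallest deg-1 vertex = 9, p_8 = 5. Add edge {5,9}. Now deg[9]=0, deg[5]=1.
Final: two remaining deg-1 vertices are 5, 10. Add edge {5,10}.

Answer: 1 2
2 3
2 6
4 7
6 10
7 8
5 8
5 9
5 10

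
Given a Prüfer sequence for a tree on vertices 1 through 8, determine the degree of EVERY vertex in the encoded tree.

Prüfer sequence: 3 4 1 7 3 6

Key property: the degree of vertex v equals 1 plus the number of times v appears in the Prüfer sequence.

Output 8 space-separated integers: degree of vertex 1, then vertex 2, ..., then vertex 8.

p_1 = 3: count[3] becomes 1
p_2 = 4: count[4] becomes 1
p_3 = 1: count[1] becomes 1
p_4 = 7: count[7] becomes 1
p_5 = 3: count[3] becomes 2
p_6 = 6: count[6] becomes 1
Degrees (1 + count): deg[1]=1+1=2, deg[2]=1+0=1, deg[3]=1+2=3, deg[4]=1+1=2, deg[5]=1+0=1, deg[6]=1+1=2, deg[7]=1+1=2, deg[8]=1+0=1

Answer: 2 1 3 2 1 2 2 1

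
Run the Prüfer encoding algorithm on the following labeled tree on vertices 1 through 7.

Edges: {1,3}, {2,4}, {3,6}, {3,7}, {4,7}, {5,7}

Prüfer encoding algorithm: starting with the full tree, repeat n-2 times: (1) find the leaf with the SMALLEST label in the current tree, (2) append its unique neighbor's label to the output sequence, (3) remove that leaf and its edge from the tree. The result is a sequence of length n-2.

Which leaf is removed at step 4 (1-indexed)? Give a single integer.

Answer: 5

Derivation:
Step 1: current leaves = {1,2,5,6}. Remove leaf 1 (neighbor: 3).
Step 2: current leaves = {2,5,6}. Remove leaf 2 (neighbor: 4).
Step 3: current leaves = {4,5,6}. Remove leaf 4 (neighbor: 7).
Step 4: current leaves = {5,6}. Remove leaf 5 (neighbor: 7).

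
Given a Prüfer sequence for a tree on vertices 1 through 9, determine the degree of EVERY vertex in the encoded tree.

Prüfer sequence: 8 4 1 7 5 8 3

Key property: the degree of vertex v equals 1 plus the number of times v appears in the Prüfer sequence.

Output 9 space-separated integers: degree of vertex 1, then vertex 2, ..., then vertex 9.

p_1 = 8: count[8] becomes 1
p_2 = 4: count[4] becomes 1
p_3 = 1: count[1] becomes 1
p_4 = 7: count[7] becomes 1
p_5 = 5: count[5] becomes 1
p_6 = 8: count[8] becomes 2
p_7 = 3: count[3] becomes 1
Degrees (1 + count): deg[1]=1+1=2, deg[2]=1+0=1, deg[3]=1+1=2, deg[4]=1+1=2, deg[5]=1+1=2, deg[6]=1+0=1, deg[7]=1+1=2, deg[8]=1+2=3, deg[9]=1+0=1

Answer: 2 1 2 2 2 1 2 3 1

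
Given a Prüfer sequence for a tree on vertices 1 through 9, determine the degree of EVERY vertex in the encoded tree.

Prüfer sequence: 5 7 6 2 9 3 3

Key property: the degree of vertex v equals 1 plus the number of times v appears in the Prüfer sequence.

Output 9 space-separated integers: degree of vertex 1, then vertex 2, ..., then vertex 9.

Answer: 1 2 3 1 2 2 2 1 2

Derivation:
p_1 = 5: count[5] becomes 1
p_2 = 7: count[7] becomes 1
p_3 = 6: count[6] becomes 1
p_4 = 2: count[2] becomes 1
p_5 = 9: count[9] becomes 1
p_6 = 3: count[3] becomes 1
p_7 = 3: count[3] becomes 2
Degrees (1 + count): deg[1]=1+0=1, deg[2]=1+1=2, deg[3]=1+2=3, deg[4]=1+0=1, deg[5]=1+1=2, deg[6]=1+1=2, deg[7]=1+1=2, deg[8]=1+0=1, deg[9]=1+1=2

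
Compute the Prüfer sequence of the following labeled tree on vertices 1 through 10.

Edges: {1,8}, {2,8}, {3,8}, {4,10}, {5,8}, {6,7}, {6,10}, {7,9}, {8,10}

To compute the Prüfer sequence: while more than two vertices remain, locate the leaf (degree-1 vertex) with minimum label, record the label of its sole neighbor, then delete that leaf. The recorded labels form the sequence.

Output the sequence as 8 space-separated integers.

Step 1: leaves = {1,2,3,4,5,9}. Remove smallest leaf 1, emit neighbor 8.
Step 2: leaves = {2,3,4,5,9}. Remove smallest leaf 2, emit neighbor 8.
Step 3: leaves = {3,4,5,9}. Remove smallest leaf 3, emit neighbor 8.
Step 4: leaves = {4,5,9}. Remove smallest leaf 4, emit neighbor 10.
Step 5: leaves = {5,9}. Remove smallest leaf 5, emit neighbor 8.
Step 6: leaves = {8,9}. Remove smallest leaf 8, emit neighbor 10.
Step 7: leaves = {9,10}. Remove smallest leaf 9, emit neighbor 7.
Step 8: leaves = {7,10}. Remove smallest leaf 7, emit neighbor 6.
Done: 2 vertices remain (6, 10). Sequence = [8 8 8 10 8 10 7 6]

Answer: 8 8 8 10 8 10 7 6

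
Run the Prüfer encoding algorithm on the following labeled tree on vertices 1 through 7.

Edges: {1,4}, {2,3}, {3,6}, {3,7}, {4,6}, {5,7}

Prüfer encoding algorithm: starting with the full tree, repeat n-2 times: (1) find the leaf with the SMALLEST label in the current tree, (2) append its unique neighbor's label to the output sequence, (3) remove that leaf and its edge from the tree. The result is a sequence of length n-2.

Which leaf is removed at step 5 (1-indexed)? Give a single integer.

Answer: 6

Derivation:
Step 1: current leaves = {1,2,5}. Remove leaf 1 (neighbor: 4).
Step 2: current leaves = {2,4,5}. Remove leaf 2 (neighbor: 3).
Step 3: current leaves = {4,5}. Remove leaf 4 (neighbor: 6).
Step 4: current leaves = {5,6}. Remove leaf 5 (neighbor: 7).
Step 5: current leaves = {6,7}. Remove leaf 6 (neighbor: 3).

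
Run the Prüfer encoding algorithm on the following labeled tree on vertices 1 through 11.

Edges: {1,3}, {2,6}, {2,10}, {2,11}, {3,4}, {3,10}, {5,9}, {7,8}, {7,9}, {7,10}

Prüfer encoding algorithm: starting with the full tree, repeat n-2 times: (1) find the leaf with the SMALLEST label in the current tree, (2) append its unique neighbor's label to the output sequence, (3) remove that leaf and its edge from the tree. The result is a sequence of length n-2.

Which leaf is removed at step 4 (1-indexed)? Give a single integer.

Answer: 5

Derivation:
Step 1: current leaves = {1,4,5,6,8,11}. Remove leaf 1 (neighbor: 3).
Step 2: current leaves = {4,5,6,8,11}. Remove leaf 4 (neighbor: 3).
Step 3: current leaves = {3,5,6,8,11}. Remove leaf 3 (neighbor: 10).
Step 4: current leaves = {5,6,8,11}. Remove leaf 5 (neighbor: 9).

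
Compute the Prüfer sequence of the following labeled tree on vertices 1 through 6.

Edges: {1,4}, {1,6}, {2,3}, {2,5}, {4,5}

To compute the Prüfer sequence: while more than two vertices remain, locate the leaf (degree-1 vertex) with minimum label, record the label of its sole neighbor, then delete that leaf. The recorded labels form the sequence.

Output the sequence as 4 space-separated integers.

Answer: 2 5 4 1

Derivation:
Step 1: leaves = {3,6}. Remove smallest leaf 3, emit neighbor 2.
Step 2: leaves = {2,6}. Remove smallest leaf 2, emit neighbor 5.
Step 3: leaves = {5,6}. Remove smallest leaf 5, emit neighbor 4.
Step 4: leaves = {4,6}. Remove smallest leaf 4, emit neighbor 1.
Done: 2 vertices remain (1, 6). Sequence = [2 5 4 1]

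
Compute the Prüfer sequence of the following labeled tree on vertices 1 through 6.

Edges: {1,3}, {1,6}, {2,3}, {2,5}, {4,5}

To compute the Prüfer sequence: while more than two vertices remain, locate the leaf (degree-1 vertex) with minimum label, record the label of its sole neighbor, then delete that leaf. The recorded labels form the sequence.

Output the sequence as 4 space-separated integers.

Answer: 5 2 3 1

Derivation:
Step 1: leaves = {4,6}. Remove smallest leaf 4, emit neighbor 5.
Step 2: leaves = {5,6}. Remove smallest leaf 5, emit neighbor 2.
Step 3: leaves = {2,6}. Remove smallest leaf 2, emit neighbor 3.
Step 4: leaves = {3,6}. Remove smallest leaf 3, emit neighbor 1.
Done: 2 vertices remain (1, 6). Sequence = [5 2 3 1]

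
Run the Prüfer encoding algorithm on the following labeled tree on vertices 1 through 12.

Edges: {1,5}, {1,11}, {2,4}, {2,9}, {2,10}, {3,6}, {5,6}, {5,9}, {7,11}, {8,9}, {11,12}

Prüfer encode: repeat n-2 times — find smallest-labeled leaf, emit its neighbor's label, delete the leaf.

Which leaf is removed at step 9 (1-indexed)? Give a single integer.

Step 1: current leaves = {3,4,7,8,10,12}. Remove leaf 3 (neighbor: 6).
Step 2: current leaves = {4,6,7,8,10,12}. Remove leaf 4 (neighbor: 2).
Step 3: current leaves = {6,7,8,10,12}. Remove leaf 6 (neighbor: 5).
Step 4: current leaves = {7,8,10,12}. Remove leaf 7 (neighbor: 11).
Step 5: current leaves = {8,10,12}. Remove leaf 8 (neighbor: 9).
Step 6: current leaves = {10,12}. Remove leaf 10 (neighbor: 2).
Step 7: current leaves = {2,12}. Remove leaf 2 (neighbor: 9).
Step 8: current leaves = {9,12}. Remove leaf 9 (neighbor: 5).
Step 9: current leaves = {5,12}. Remove leaf 5 (neighbor: 1).

Answer: 5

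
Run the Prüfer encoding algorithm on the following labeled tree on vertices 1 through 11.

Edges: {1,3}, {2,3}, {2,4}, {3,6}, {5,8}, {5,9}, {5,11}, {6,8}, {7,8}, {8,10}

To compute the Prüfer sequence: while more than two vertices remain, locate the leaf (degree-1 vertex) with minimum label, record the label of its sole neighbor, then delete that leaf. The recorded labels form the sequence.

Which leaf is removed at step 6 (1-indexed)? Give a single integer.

Answer: 7

Derivation:
Step 1: current leaves = {1,4,7,9,10,11}. Remove leaf 1 (neighbor: 3).
Step 2: current leaves = {4,7,9,10,11}. Remove leaf 4 (neighbor: 2).
Step 3: current leaves = {2,7,9,10,11}. Remove leaf 2 (neighbor: 3).
Step 4: current leaves = {3,7,9,10,11}. Remove leaf 3 (neighbor: 6).
Step 5: current leaves = {6,7,9,10,11}. Remove leaf 6 (neighbor: 8).
Step 6: current leaves = {7,9,10,11}. Remove leaf 7 (neighbor: 8).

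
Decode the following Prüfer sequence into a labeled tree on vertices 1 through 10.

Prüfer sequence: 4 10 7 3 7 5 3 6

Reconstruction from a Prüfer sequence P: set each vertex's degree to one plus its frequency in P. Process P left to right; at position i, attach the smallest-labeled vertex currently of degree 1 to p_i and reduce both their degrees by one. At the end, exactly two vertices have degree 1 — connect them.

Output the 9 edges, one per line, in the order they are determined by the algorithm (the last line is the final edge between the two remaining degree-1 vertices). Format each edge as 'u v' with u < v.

Answer: 1 4
2 10
4 7
3 8
7 9
5 7
3 5
3 6
6 10

Derivation:
Initial degrees: {1:1, 2:1, 3:3, 4:2, 5:2, 6:2, 7:3, 8:1, 9:1, 10:2}
Step 1: smallest deg-1 vertex = 1, p_1 = 4. Add edge {1,4}. Now deg[1]=0, deg[4]=1.
Step 2: smallest deg-1 vertex = 2, p_2 = 10. Add edge {2,10}. Now deg[2]=0, deg[10]=1.
Step 3: smallest deg-1 vertex = 4, p_3 = 7. Add edge {4,7}. Now deg[4]=0, deg[7]=2.
Step 4: smallest deg-1 vertex = 8, p_4 = 3. Add edge {3,8}. Now deg[8]=0, deg[3]=2.
Step 5: smallest deg-1 vertex = 9, p_5 = 7. Add edge {7,9}. Now deg[9]=0, deg[7]=1.
Step 6: smallest deg-1 vertex = 7, p_6 = 5. Add edge {5,7}. Now deg[7]=0, deg[5]=1.
Step 7: smallest deg-1 vertex = 5, p_7 = 3. Add edge {3,5}. Now deg[5]=0, deg[3]=1.
Step 8: smallest deg-1 vertex = 3, p_8 = 6. Add edge {3,6}. Now deg[3]=0, deg[6]=1.
Final: two remaining deg-1 vertices are 6, 10. Add edge {6,10}.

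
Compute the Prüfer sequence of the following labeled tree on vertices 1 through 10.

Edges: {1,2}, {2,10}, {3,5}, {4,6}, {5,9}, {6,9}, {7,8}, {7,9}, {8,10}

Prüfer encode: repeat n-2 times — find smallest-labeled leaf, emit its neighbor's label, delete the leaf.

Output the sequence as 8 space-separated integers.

Answer: 2 10 5 6 9 9 7 8

Derivation:
Step 1: leaves = {1,3,4}. Remove smallest leaf 1, emit neighbor 2.
Step 2: leaves = {2,3,4}. Remove smallest leaf 2, emit neighbor 10.
Step 3: leaves = {3,4,10}. Remove smallest leaf 3, emit neighbor 5.
Step 4: leaves = {4,5,10}. Remove smallest leaf 4, emit neighbor 6.
Step 5: leaves = {5,6,10}. Remove smallest leaf 5, emit neighbor 9.
Step 6: leaves = {6,10}. Remove smallest leaf 6, emit neighbor 9.
Step 7: leaves = {9,10}. Remove smallest leaf 9, emit neighbor 7.
Step 8: leaves = {7,10}. Remove smallest leaf 7, emit neighbor 8.
Done: 2 vertices remain (8, 10). Sequence = [2 10 5 6 9 9 7 8]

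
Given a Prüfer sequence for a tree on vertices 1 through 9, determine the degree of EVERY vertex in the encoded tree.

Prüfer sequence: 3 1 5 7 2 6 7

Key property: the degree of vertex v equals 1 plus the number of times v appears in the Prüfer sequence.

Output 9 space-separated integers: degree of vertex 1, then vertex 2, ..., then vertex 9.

Answer: 2 2 2 1 2 2 3 1 1

Derivation:
p_1 = 3: count[3] becomes 1
p_2 = 1: count[1] becomes 1
p_3 = 5: count[5] becomes 1
p_4 = 7: count[7] becomes 1
p_5 = 2: count[2] becomes 1
p_6 = 6: count[6] becomes 1
p_7 = 7: count[7] becomes 2
Degrees (1 + count): deg[1]=1+1=2, deg[2]=1+1=2, deg[3]=1+1=2, deg[4]=1+0=1, deg[5]=1+1=2, deg[6]=1+1=2, deg[7]=1+2=3, deg[8]=1+0=1, deg[9]=1+0=1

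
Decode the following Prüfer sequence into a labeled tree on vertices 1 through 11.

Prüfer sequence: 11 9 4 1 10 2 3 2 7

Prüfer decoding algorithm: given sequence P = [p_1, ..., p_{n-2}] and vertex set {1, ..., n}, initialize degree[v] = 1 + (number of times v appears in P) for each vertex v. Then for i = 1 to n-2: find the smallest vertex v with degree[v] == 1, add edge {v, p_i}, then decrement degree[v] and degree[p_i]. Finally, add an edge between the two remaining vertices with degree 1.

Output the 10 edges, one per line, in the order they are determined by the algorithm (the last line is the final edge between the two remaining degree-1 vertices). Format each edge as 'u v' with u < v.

Answer: 5 11
6 9
4 8
1 4
1 10
2 9
3 10
2 3
2 7
7 11

Derivation:
Initial degrees: {1:2, 2:3, 3:2, 4:2, 5:1, 6:1, 7:2, 8:1, 9:2, 10:2, 11:2}
Step 1: smallest deg-1 vertex = 5, p_1 = 11. Add edge {5,11}. Now deg[5]=0, deg[11]=1.
Step 2: smallest deg-1 vertex = 6, p_2 = 9. Add edge {6,9}. Now deg[6]=0, deg[9]=1.
Step 3: smallest deg-1 vertex = 8, p_3 = 4. Add edge {4,8}. Now deg[8]=0, deg[4]=1.
Step 4: smallest deg-1 vertex = 4, p_4 = 1. Add edge {1,4}. Now deg[4]=0, deg[1]=1.
Step 5: smallest deg-1 vertex = 1, p_5 = 10. Add edge {1,10}. Now deg[1]=0, deg[10]=1.
Step 6: smallest deg-1 vertex = 9, p_6 = 2. Add edge {2,9}. Now deg[9]=0, deg[2]=2.
Step 7: smallest deg-1 vertex = 10, p_7 = 3. Add edge {3,10}. Now deg[10]=0, deg[3]=1.
Step 8: smallest deg-1 vertex = 3, p_8 = 2. Add edge {2,3}. Now deg[3]=0, deg[2]=1.
Step 9: smallest deg-1 vertex = 2, p_9 = 7. Add edge {2,7}. Now deg[2]=0, deg[7]=1.
Final: two remaining deg-1 vertices are 7, 11. Add edge {7,11}.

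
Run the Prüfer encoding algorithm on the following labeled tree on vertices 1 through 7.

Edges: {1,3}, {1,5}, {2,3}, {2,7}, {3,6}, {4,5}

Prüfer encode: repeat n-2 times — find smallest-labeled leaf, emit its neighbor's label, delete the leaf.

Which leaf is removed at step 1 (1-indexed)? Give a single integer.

Step 1: current leaves = {4,6,7}. Remove leaf 4 (neighbor: 5).

Answer: 4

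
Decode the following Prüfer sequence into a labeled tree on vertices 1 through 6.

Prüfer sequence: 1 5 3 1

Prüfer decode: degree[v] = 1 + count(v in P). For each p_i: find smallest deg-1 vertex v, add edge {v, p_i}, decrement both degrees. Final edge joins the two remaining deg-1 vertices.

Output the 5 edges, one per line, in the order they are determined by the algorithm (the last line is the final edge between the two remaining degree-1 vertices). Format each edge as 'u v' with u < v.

Initial degrees: {1:3, 2:1, 3:2, 4:1, 5:2, 6:1}
Step 1: smallest deg-1 vertex = 2, p_1 = 1. Add edge {1,2}. Now deg[2]=0, deg[1]=2.
Step 2: smallest deg-1 vertex = 4, p_2 = 5. Add edge {4,5}. Now deg[4]=0, deg[5]=1.
Step 3: smallest deg-1 vertex = 5, p_3 = 3. Add edge {3,5}. Now deg[5]=0, deg[3]=1.
Step 4: smallest deg-1 vertex = 3, p_4 = 1. Add edge {1,3}. Now deg[3]=0, deg[1]=1.
Final: two remaining deg-1 vertices are 1, 6. Add edge {1,6}.

Answer: 1 2
4 5
3 5
1 3
1 6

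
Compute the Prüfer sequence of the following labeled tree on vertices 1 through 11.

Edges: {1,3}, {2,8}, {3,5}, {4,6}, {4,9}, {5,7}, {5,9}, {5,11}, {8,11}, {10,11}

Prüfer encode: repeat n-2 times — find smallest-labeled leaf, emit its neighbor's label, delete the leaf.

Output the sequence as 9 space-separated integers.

Answer: 3 8 5 4 9 5 11 5 11

Derivation:
Step 1: leaves = {1,2,6,7,10}. Remove smallest leaf 1, emit neighbor 3.
Step 2: leaves = {2,3,6,7,10}. Remove smallest leaf 2, emit neighbor 8.
Step 3: leaves = {3,6,7,8,10}. Remove smallest leaf 3, emit neighbor 5.
Step 4: leaves = {6,7,8,10}. Remove smallest leaf 6, emit neighbor 4.
Step 5: leaves = {4,7,8,10}. Remove smallest leaf 4, emit neighbor 9.
Step 6: leaves = {7,8,9,10}. Remove smallest leaf 7, emit neighbor 5.
Step 7: leaves = {8,9,10}. Remove smallest leaf 8, emit neighbor 11.
Step 8: leaves = {9,10}. Remove smallest leaf 9, emit neighbor 5.
Step 9: leaves = {5,10}. Remove smallest leaf 5, emit neighbor 11.
Done: 2 vertices remain (10, 11). Sequence = [3 8 5 4 9 5 11 5 11]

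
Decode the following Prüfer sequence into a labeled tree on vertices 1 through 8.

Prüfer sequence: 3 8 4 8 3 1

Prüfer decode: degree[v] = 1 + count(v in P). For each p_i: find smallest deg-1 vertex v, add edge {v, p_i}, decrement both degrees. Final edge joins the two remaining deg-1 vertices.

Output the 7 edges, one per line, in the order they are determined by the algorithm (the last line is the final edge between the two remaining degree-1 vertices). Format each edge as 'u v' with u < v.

Answer: 2 3
5 8
4 6
4 8
3 7
1 3
1 8

Derivation:
Initial degrees: {1:2, 2:1, 3:3, 4:2, 5:1, 6:1, 7:1, 8:3}
Step 1: smallest deg-1 vertex = 2, p_1 = 3. Add edge {2,3}. Now deg[2]=0, deg[3]=2.
Step 2: smallest deg-1 vertex = 5, p_2 = 8. Add edge {5,8}. Now deg[5]=0, deg[8]=2.
Step 3: smallest deg-1 vertex = 6, p_3 = 4. Add edge {4,6}. Now deg[6]=0, deg[4]=1.
Step 4: smallest deg-1 vertex = 4, p_4 = 8. Add edge {4,8}. Now deg[4]=0, deg[8]=1.
Step 5: smallest deg-1 vertex = 7, p_5 = 3. Add edge {3,7}. Now deg[7]=0, deg[3]=1.
Step 6: smallest deg-1 vertex = 3, p_6 = 1. Add edge {1,3}. Now deg[3]=0, deg[1]=1.
Final: two remaining deg-1 vertices are 1, 8. Add edge {1,8}.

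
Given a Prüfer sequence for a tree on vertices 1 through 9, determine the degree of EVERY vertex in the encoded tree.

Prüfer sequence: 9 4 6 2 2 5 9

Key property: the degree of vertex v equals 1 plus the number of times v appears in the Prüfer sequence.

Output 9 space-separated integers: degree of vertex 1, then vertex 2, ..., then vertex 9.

p_1 = 9: count[9] becomes 1
p_2 = 4: count[4] becomes 1
p_3 = 6: count[6] becomes 1
p_4 = 2: count[2] becomes 1
p_5 = 2: count[2] becomes 2
p_6 = 5: count[5] becomes 1
p_7 = 9: count[9] becomes 2
Degrees (1 + count): deg[1]=1+0=1, deg[2]=1+2=3, deg[3]=1+0=1, deg[4]=1+1=2, deg[5]=1+1=2, deg[6]=1+1=2, deg[7]=1+0=1, deg[8]=1+0=1, deg[9]=1+2=3

Answer: 1 3 1 2 2 2 1 1 3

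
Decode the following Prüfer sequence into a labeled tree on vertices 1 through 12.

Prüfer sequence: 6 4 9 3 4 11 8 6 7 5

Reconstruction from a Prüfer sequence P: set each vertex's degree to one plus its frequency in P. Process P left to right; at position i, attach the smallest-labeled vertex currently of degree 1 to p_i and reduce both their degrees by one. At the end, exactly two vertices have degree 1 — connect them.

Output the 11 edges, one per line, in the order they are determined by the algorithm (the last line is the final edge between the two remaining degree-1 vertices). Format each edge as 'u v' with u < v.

Answer: 1 6
2 4
9 10
3 9
3 4
4 11
8 11
6 8
6 7
5 7
5 12

Derivation:
Initial degrees: {1:1, 2:1, 3:2, 4:3, 5:2, 6:3, 7:2, 8:2, 9:2, 10:1, 11:2, 12:1}
Step 1: smallest deg-1 vertex = 1, p_1 = 6. Add edge {1,6}. Now deg[1]=0, deg[6]=2.
Step 2: smallest deg-1 vertex = 2, p_2 = 4. Add edge {2,4}. Now deg[2]=0, deg[4]=2.
Step 3: smallest deg-1 vertex = 10, p_3 = 9. Add edge {9,10}. Now deg[10]=0, deg[9]=1.
Step 4: smallest deg-1 vertex = 9, p_4 = 3. Add edge {3,9}. Now deg[9]=0, deg[3]=1.
Step 5: smallest deg-1 vertex = 3, p_5 = 4. Add edge {3,4}. Now deg[3]=0, deg[4]=1.
Step 6: smallest deg-1 vertex = 4, p_6 = 11. Add edge {4,11}. Now deg[4]=0, deg[11]=1.
Step 7: smallest deg-1 vertex = 11, p_7 = 8. Add edge {8,11}. Now deg[11]=0, deg[8]=1.
Step 8: smallest deg-1 vertex = 8, p_8 = 6. Add edge {6,8}. Now deg[8]=0, deg[6]=1.
Step 9: smallest deg-1 vertex = 6, p_9 = 7. Add edge {6,7}. Now deg[6]=0, deg[7]=1.
Step 10: smallest deg-1 vertex = 7, p_10 = 5. Add edge {5,7}. Now deg[7]=0, deg[5]=1.
Final: two remaining deg-1 vertices are 5, 12. Add edge {5,12}.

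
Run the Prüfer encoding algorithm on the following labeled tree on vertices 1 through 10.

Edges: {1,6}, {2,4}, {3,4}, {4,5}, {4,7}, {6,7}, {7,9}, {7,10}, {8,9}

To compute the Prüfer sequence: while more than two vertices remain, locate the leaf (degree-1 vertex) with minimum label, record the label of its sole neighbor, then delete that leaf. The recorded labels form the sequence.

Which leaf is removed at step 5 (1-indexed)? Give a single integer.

Step 1: current leaves = {1,2,3,5,8,10}. Remove leaf 1 (neighbor: 6).
Step 2: current leaves = {2,3,5,6,8,10}. Remove leaf 2 (neighbor: 4).
Step 3: current leaves = {3,5,6,8,10}. Remove leaf 3 (neighbor: 4).
Step 4: current leaves = {5,6,8,10}. Remove leaf 5 (neighbor: 4).
Step 5: current leaves = {4,6,8,10}. Remove leaf 4 (neighbor: 7).

Answer: 4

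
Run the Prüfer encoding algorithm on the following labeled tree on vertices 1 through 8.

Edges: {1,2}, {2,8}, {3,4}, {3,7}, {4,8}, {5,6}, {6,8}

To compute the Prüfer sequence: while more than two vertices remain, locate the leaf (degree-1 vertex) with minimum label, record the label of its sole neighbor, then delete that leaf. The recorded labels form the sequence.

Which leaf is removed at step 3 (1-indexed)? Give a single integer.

Step 1: current leaves = {1,5,7}. Remove leaf 1 (neighbor: 2).
Step 2: current leaves = {2,5,7}. Remove leaf 2 (neighbor: 8).
Step 3: current leaves = {5,7}. Remove leaf 5 (neighbor: 6).

Answer: 5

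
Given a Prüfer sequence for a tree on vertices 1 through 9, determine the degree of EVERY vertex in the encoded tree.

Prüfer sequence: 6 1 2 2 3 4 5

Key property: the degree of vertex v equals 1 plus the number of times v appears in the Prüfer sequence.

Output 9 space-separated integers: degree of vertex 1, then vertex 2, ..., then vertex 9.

p_1 = 6: count[6] becomes 1
p_2 = 1: count[1] becomes 1
p_3 = 2: count[2] becomes 1
p_4 = 2: count[2] becomes 2
p_5 = 3: count[3] becomes 1
p_6 = 4: count[4] becomes 1
p_7 = 5: count[5] becomes 1
Degrees (1 + count): deg[1]=1+1=2, deg[2]=1+2=3, deg[3]=1+1=2, deg[4]=1+1=2, deg[5]=1+1=2, deg[6]=1+1=2, deg[7]=1+0=1, deg[8]=1+0=1, deg[9]=1+0=1

Answer: 2 3 2 2 2 2 1 1 1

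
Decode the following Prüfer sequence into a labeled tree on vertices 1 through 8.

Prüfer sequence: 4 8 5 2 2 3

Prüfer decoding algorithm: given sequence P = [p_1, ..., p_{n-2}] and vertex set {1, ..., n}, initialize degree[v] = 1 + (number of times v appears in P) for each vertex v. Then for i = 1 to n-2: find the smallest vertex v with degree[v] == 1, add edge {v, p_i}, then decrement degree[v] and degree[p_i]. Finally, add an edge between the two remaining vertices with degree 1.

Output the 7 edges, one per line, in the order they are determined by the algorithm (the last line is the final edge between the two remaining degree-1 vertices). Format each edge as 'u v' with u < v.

Initial degrees: {1:1, 2:3, 3:2, 4:2, 5:2, 6:1, 7:1, 8:2}
Step 1: smallest deg-1 vertex = 1, p_1 = 4. Add edge {1,4}. Now deg[1]=0, deg[4]=1.
Step 2: smallest deg-1 vertex = 4, p_2 = 8. Add edge {4,8}. Now deg[4]=0, deg[8]=1.
Step 3: smallest deg-1 vertex = 6, p_3 = 5. Add edge {5,6}. Now deg[6]=0, deg[5]=1.
Step 4: smallest deg-1 vertex = 5, p_4 = 2. Add edge {2,5}. Now deg[5]=0, deg[2]=2.
Step 5: smallest deg-1 vertex = 7, p_5 = 2. Add edge {2,7}. Now deg[7]=0, deg[2]=1.
Step 6: smallest deg-1 vertex = 2, p_6 = 3. Add edge {2,3}. Now deg[2]=0, deg[3]=1.
Final: two remaining deg-1 vertices are 3, 8. Add edge {3,8}.

Answer: 1 4
4 8
5 6
2 5
2 7
2 3
3 8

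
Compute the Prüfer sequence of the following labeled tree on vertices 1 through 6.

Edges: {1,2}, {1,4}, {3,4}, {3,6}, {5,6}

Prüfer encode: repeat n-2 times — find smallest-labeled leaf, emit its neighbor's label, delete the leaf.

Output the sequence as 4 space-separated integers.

Answer: 1 4 3 6

Derivation:
Step 1: leaves = {2,5}. Remove smallest leaf 2, emit neighbor 1.
Step 2: leaves = {1,5}. Remove smallest leaf 1, emit neighbor 4.
Step 3: leaves = {4,5}. Remove smallest leaf 4, emit neighbor 3.
Step 4: leaves = {3,5}. Remove smallest leaf 3, emit neighbor 6.
Done: 2 vertices remain (5, 6). Sequence = [1 4 3 6]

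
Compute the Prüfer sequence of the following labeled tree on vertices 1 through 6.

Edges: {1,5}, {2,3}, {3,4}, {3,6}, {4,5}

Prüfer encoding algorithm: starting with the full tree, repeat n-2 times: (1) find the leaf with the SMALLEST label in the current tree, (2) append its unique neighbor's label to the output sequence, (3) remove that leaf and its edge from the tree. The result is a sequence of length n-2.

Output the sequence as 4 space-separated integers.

Answer: 5 3 4 3

Derivation:
Step 1: leaves = {1,2,6}. Remove smallest leaf 1, emit neighbor 5.
Step 2: leaves = {2,5,6}. Remove smallest leaf 2, emit neighbor 3.
Step 3: leaves = {5,6}. Remove smallest leaf 5, emit neighbor 4.
Step 4: leaves = {4,6}. Remove smallest leaf 4, emit neighbor 3.
Done: 2 vertices remain (3, 6). Sequence = [5 3 4 3]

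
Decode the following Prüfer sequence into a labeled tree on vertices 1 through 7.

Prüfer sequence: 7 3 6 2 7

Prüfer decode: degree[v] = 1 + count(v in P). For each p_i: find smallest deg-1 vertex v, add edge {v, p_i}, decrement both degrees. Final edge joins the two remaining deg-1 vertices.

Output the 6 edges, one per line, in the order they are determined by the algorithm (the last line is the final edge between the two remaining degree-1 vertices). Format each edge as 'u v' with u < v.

Initial degrees: {1:1, 2:2, 3:2, 4:1, 5:1, 6:2, 7:3}
Step 1: smallest deg-1 vertex = 1, p_1 = 7. Add edge {1,7}. Now deg[1]=0, deg[7]=2.
Step 2: smallest deg-1 vertex = 4, p_2 = 3. Add edge {3,4}. Now deg[4]=0, deg[3]=1.
Step 3: smallest deg-1 vertex = 3, p_3 = 6. Add edge {3,6}. Now deg[3]=0, deg[6]=1.
Step 4: smallest deg-1 vertex = 5, p_4 = 2. Add edge {2,5}. Now deg[5]=0, deg[2]=1.
Step 5: smallest deg-1 vertex = 2, p_5 = 7. Add edge {2,7}. Now deg[2]=0, deg[7]=1.
Final: two remaining deg-1 vertices are 6, 7. Add edge {6,7}.

Answer: 1 7
3 4
3 6
2 5
2 7
6 7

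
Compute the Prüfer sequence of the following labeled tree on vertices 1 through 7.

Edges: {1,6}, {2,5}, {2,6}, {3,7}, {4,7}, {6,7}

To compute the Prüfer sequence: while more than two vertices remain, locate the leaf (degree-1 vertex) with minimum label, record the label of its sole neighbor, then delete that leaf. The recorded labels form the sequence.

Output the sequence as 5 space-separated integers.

Answer: 6 7 7 2 6

Derivation:
Step 1: leaves = {1,3,4,5}. Remove smallest leaf 1, emit neighbor 6.
Step 2: leaves = {3,4,5}. Remove smallest leaf 3, emit neighbor 7.
Step 3: leaves = {4,5}. Remove smallest leaf 4, emit neighbor 7.
Step 4: leaves = {5,7}. Remove smallest leaf 5, emit neighbor 2.
Step 5: leaves = {2,7}. Remove smallest leaf 2, emit neighbor 6.
Done: 2 vertices remain (6, 7). Sequence = [6 7 7 2 6]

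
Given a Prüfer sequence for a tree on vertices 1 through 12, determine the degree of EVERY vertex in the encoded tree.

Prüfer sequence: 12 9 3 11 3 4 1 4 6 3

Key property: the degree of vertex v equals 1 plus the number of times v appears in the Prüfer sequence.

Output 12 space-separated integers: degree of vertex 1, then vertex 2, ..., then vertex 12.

p_1 = 12: count[12] becomes 1
p_2 = 9: count[9] becomes 1
p_3 = 3: count[3] becomes 1
p_4 = 11: count[11] becomes 1
p_5 = 3: count[3] becomes 2
p_6 = 4: count[4] becomes 1
p_7 = 1: count[1] becomes 1
p_8 = 4: count[4] becomes 2
p_9 = 6: count[6] becomes 1
p_10 = 3: count[3] becomes 3
Degrees (1 + count): deg[1]=1+1=2, deg[2]=1+0=1, deg[3]=1+3=4, deg[4]=1+2=3, deg[5]=1+0=1, deg[6]=1+1=2, deg[7]=1+0=1, deg[8]=1+0=1, deg[9]=1+1=2, deg[10]=1+0=1, deg[11]=1+1=2, deg[12]=1+1=2

Answer: 2 1 4 3 1 2 1 1 2 1 2 2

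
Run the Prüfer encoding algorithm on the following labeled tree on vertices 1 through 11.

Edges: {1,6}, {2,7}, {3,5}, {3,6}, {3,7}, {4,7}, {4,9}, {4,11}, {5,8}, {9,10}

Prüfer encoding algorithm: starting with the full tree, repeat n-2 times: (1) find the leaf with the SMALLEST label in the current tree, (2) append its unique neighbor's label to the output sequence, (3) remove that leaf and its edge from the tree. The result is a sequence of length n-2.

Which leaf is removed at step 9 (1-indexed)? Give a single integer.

Answer: 9

Derivation:
Step 1: current leaves = {1,2,8,10,11}. Remove leaf 1 (neighbor: 6).
Step 2: current leaves = {2,6,8,10,11}. Remove leaf 2 (neighbor: 7).
Step 3: current leaves = {6,8,10,11}. Remove leaf 6 (neighbor: 3).
Step 4: current leaves = {8,10,11}. Remove leaf 8 (neighbor: 5).
Step 5: current leaves = {5,10,11}. Remove leaf 5 (neighbor: 3).
Step 6: current leaves = {3,10,11}. Remove leaf 3 (neighbor: 7).
Step 7: current leaves = {7,10,11}. Remove leaf 7 (neighbor: 4).
Step 8: current leaves = {10,11}. Remove leaf 10 (neighbor: 9).
Step 9: current leaves = {9,11}. Remove leaf 9 (neighbor: 4).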